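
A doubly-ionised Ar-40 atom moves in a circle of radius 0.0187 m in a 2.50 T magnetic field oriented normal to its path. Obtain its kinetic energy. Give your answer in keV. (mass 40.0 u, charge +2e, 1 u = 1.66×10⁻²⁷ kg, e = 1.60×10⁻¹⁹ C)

v = qBr/m = (2×1.60×10^-19)(2.50)(0.0187) / (6.64×10^-26) = 2.25×10^5 m/s.
K = ½mv² = 0.5·(6.64×10^-26)·(2.25×10^5)² = 1.69×10^-15 J = 10.5 keV.

K ≈ 10.5 keV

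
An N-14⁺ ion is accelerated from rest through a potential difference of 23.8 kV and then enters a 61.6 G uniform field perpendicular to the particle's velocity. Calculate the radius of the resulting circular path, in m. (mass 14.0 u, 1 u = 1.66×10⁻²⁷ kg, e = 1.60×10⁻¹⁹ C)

r ≈ 13.5 m

The kinetic energy gained is K = qV = (1×1.60×10^-19)(2.38×10^4) = 3.81×10^-15 J.
v = √(2K/m) = 5.72×10^5 m/s.
r = mv/(qB) = (2.32×10^-26)(5.72×10^5) / [(1×1.60×10^-19)(6.16×10^-3)] = 13.5 m.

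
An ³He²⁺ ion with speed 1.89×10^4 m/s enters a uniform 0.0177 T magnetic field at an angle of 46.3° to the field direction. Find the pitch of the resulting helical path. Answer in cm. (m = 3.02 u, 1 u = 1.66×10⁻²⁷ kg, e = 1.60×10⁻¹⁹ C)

The velocity component along B is v∥ = v cos46.3° = 1.31×10^4 m/s.
The cyclotron period T = 2πm/(qB) = 5.56×10^-6 s is set by m, q, B alone.
Pitch = v∥·T = (1.31×10^4)(5.56×10^-6) = 0.0726 m.

pitch ≈ 7.26 cm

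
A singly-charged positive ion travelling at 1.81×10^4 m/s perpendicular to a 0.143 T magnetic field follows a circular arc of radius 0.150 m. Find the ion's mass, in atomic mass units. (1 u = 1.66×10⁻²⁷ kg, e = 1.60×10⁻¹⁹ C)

qvB = mv²/r ⇒ m = qBr/v.
m = (1×1.60×10^-19)(0.143)(0.150) / (1.81×10^4) = 1.90×10^-25 kg = 114 u.

m ≈ 114 u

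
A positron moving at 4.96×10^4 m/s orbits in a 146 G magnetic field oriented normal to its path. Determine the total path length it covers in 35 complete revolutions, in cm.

r = mv/(qB) = 1.93×10^-5 m, so one revolution covers 2πr = 1.22×10^-4 m.
In 35 revolutions: L = 35·2πr = 4.25×10^-3 m.

L ≈ 0.425 cm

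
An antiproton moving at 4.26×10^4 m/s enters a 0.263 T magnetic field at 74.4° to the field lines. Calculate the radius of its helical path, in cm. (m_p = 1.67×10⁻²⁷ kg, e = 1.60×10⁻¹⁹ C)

r ≈ 0.163 cm

Only the perpendicular component v⊥ = v sin74.4° = 4.10×10^4 m/s is bent by the field.
r = m v⊥ /(qB) = (1.67×10^-27)(4.10×10^4) / [(1×1.60×10^-19)(0.263)] = 1.63×10^-3 m.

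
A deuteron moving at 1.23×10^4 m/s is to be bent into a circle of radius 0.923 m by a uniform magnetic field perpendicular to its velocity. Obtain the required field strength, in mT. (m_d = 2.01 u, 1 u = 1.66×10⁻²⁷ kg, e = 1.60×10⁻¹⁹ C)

B ≈ 0.278 mT

qvB = mv²/r gives B = mv/(qr).
B = (3.34×10^-27)(1.23×10^4) / [(1×1.60×10^-19)(0.923)] = 2.78×10^-4 T.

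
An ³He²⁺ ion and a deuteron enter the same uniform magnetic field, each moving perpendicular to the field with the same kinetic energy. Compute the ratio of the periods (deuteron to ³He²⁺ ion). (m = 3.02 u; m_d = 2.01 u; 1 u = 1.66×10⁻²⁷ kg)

ratio ≈ 1.33

T = 2πm/(qB) is independent of speed, so T₂/T₁ = (m₂/q₂)/(m₁/q₁).
T_{deuteron}/T_{³He²⁺ ion} = (3.34×10^-27/1e) / (5.01×10^-27/2e) = 1.33.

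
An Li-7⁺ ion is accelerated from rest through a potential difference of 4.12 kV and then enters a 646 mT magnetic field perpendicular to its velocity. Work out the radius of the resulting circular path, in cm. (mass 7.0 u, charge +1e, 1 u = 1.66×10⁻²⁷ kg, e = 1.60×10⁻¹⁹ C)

The kinetic energy gained is K = qV = (1×1.60×10^-19)(4120) = 6.59×10^-16 J.
v = √(2K/m) = 3.37×10^5 m/s.
r = mv/(qB) = (1.16×10^-26)(3.37×10^5) / [(1×1.60×10^-19)(0.646)] = 0.0379 m.

r ≈ 3.79 cm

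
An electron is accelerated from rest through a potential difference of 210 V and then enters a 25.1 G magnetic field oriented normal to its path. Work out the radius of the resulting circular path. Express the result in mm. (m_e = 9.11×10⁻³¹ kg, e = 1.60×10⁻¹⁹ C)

The kinetic energy gained is K = qV = (1×1.60×10^-19)(210) = 3.36×10^-17 J.
v = √(2K/m) = 8.59×10^6 m/s.
r = mv/(qB) = (9.11×10^-31)(8.59×10^6) / [(1×1.60×10^-19)(2.51×10^-3)] = 0.0195 m.

r ≈ 19.5 mm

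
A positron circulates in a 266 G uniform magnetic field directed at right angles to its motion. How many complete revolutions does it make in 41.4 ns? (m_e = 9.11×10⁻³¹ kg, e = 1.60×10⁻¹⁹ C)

N = 30

T = 2πm/(qB) = 2π(9.11×10^-31) / [(1×1.60×10^-19)(0.0266)] = 1.3449×10^-9 s.
N = t/T = 4.14×10^-8 / 1.3449×10^-9 ≈ 30.78, so 30 complete revolutions.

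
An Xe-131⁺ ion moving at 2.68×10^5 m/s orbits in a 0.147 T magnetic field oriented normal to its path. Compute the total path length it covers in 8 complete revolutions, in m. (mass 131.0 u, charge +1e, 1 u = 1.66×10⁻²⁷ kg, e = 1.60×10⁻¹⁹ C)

r = mv/(qB) = 2.48 m, so one revolution covers 2πr = 15.6 m.
In 8 revolutions: L = 8·2πr = 125 m.

L ≈ 125 m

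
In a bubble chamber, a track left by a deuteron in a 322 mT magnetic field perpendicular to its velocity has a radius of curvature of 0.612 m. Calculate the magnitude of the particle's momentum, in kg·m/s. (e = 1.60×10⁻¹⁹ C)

p ≈ 3.15×10^-20 kg·m/s

Since qvB = mv²/r, the momentum p = mv = qBr.
p = (1×1.60×10^-19)(0.322)(0.612) = 3.15×10^-20 kg·m/s.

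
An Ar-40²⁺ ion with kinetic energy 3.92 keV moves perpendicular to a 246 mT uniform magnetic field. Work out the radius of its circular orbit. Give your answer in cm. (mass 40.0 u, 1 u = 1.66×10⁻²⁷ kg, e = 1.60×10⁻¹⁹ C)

r ≈ 11.6 cm

Convert the energy: K = 3.92 keV = 6.27×10^-16 J.
v = √(2K/m) = √(2·6.27×10^-16/6.64×10^-26) = 1.37×10^5 m/s.
r = mv/(qB) = (6.64×10^-26)(1.37×10^5) / [(2×1.60×10^-19)(0.246)] = 0.116 m.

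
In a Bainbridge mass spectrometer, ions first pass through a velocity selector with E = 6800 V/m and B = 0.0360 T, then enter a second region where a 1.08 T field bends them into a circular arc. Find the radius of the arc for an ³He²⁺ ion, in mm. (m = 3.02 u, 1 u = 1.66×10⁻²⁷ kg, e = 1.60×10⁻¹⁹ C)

The selector passes v = E/B = 6800/0.0360 = 1.89×10^5 m/s.
In the deflection region, r = mv/(qB₂) = (5.01×10^-27)(1.89×10^5) / [(2×1.60×10^-19)(1.08)] = 2.74×10^-3 m.

r ≈ 2.74 mm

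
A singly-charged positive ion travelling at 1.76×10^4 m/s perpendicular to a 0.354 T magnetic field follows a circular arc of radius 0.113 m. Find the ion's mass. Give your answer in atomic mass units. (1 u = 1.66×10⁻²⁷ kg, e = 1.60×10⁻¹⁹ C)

qvB = mv²/r ⇒ m = qBr/v.
m = (1×1.60×10^-19)(0.354)(0.113) / (1.76×10^4) = 3.64×10^-25 kg = 219 u.

m ≈ 219 u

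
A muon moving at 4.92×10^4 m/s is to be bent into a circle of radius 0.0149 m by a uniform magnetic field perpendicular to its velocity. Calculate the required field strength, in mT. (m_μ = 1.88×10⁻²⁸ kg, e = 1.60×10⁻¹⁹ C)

B ≈ 3.88 mT

qvB = mv²/r gives B = mv/(qr).
B = (1.88×10^-28)(4.92×10^4) / [(1×1.60×10^-19)(0.0149)] = 3.88×10^-3 T.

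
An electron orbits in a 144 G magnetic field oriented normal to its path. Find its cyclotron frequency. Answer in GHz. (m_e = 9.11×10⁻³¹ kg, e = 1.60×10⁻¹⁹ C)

f ≈ 0.403 GHz

f = qB/(2πm) = (1×1.60×10^-19)(0.0144) / [2π(9.11×10^-31)] = 4.03×10^8 Hz.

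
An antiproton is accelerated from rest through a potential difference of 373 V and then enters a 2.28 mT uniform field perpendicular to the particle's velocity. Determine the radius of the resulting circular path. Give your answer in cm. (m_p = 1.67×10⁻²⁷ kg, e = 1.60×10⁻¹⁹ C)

The kinetic energy gained is K = qV = (1×1.60×10^-19)(373) = 5.97×10^-17 J.
v = √(2K/m) = 2.67×10^5 m/s.
r = mv/(qB) = (1.67×10^-27)(2.67×10^5) / [(1×1.60×10^-19)(2.28×10^-3)] = 1.22 m.

r ≈ 122 cm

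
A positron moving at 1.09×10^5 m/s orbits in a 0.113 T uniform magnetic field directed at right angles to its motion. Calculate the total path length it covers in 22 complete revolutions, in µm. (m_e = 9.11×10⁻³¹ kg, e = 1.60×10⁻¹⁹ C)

r = mv/(qB) = 5.49×10^-6 m, so one revolution covers 2πr = 3.45×10^-5 m.
In 22 revolutions: L = 22·2πr = 7.59×10^-4 m.

L ≈ 759 µm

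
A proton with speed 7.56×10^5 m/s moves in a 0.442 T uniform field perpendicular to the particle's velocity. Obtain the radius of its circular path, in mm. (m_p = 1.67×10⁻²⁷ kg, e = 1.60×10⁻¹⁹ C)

r ≈ 17.9 mm

The magnetic force provides the centripetal force: qvB = mv²/r, so r = mv/(qB).
r = (1.67×10^-27 kg)(7.56×10^5 m/s) / [(1×1.60×10^-19 C)(0.442 T)] = 0.0179 m.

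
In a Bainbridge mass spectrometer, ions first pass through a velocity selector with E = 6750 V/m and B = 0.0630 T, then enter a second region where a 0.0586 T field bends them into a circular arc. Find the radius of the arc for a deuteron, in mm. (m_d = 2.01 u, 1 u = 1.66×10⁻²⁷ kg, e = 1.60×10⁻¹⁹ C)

r ≈ 38.1 mm

The selector passes v = E/B = 6750/0.0630 = 1.07×10^5 m/s.
In the deflection region, r = mv/(qB₂) = (3.34×10^-27)(1.07×10^5) / [(1×1.60×10^-19)(0.0586)] = 0.0381 m.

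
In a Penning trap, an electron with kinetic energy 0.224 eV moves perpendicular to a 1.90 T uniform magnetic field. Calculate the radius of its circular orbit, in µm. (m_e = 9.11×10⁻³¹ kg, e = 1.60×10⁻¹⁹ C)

Convert the energy: K = 0.224 eV = 3.58×10^-20 J.
v = √(2K/m) = √(2·3.58×10^-20/9.11×10^-31) = 2.81×10^5 m/s.
r = mv/(qB) = (9.11×10^-31)(2.81×10^5) / [(1×1.60×10^-19)(1.90)] = 8.41×10^-7 m.

r ≈ 0.841 µm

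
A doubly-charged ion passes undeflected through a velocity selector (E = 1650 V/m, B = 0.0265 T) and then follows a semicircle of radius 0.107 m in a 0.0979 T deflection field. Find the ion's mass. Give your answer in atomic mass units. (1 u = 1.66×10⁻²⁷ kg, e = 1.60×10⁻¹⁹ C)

v = E/B₁ = 6.23×10^4 m/s.
From r = mv/(qB₂), m = qB₂r/v = (2×1.60×10^-19)(0.0979)(0.107) / (6.23×10^4) = 5.38×10^-26 kg.
In atomic mass units: m = 5.38×10^-26 / 1.66×10^-27 = 32.4 u.

m ≈ 32.4 u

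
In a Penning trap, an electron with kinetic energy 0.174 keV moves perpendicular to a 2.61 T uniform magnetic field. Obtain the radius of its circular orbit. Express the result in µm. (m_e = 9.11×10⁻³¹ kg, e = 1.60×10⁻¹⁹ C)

r ≈ 17.1 µm

Convert the energy: K = 0.174 keV = 2.78×10^-17 J.
v = √(2K/m) = √(2·2.78×10^-17/9.11×10^-31) = 7.82×10^6 m/s.
r = mv/(qB) = (9.11×10^-31)(7.82×10^6) / [(1×1.60×10^-19)(2.61)] = 1.71×10^-5 m.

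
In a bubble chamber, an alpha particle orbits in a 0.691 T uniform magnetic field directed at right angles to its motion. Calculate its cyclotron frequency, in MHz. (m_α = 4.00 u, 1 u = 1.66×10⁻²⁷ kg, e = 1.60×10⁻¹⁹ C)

f = qB/(2πm) = (2×1.60×10^-19)(0.691) / [2π(6.64×10^-27)] = 5.30×10^6 Hz.

f ≈ 5.30 MHz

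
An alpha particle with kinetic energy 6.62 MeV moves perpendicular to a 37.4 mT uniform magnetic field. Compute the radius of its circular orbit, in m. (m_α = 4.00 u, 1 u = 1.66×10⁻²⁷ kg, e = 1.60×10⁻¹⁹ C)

Convert the energy: K = 6.62 MeV = 1.06×10^-12 J.
v = √(2K/m) = √(2·1.06×10^-12/6.64×10^-27) = 1.79×10^7 m/s.
r = mv/(qB) = (6.64×10^-27)(1.79×10^7) / [(2×1.60×10^-19)(0.0374)] = 9.91 m.

r ≈ 9.91 m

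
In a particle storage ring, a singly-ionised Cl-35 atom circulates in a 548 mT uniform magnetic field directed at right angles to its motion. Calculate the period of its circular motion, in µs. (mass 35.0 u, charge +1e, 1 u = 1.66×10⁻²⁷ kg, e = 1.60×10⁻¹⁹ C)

T ≈ 4.16 µs

The cyclotron period is independent of speed: T = 2πm/(qB).
T = 2π(5.81×10^-26) / [(1×1.60×10^-19)(0.548)] = 4.16×10^-6 s.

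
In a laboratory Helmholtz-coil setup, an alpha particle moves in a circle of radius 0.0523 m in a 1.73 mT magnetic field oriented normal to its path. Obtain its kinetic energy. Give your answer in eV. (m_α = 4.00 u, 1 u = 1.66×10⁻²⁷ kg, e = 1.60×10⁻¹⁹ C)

v = qBr/m = (2×1.60×10^-19)(1.73×10^-3)(0.0523) / (6.64×10^-27) = 4360 m/s.
K = ½mv² = 0.5·(6.64×10^-27)·(4360)² = 6.31×10^-20 J = 0.395 eV.

K ≈ 0.395 eV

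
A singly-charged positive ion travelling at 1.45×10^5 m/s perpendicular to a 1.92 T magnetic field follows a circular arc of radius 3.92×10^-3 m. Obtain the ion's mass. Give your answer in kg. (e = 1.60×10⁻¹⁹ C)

m ≈ 8.30×10^-27 kg

qvB = mv²/r ⇒ m = qBr/v.
m = (1×1.60×10^-19)(1.92)(3.92×10^-3) / (1.45×10^5) = 8.30×10^-27 kg.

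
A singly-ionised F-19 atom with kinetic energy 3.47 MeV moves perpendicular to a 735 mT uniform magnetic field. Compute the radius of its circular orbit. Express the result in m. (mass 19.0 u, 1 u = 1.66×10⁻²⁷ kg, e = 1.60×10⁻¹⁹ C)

r ≈ 1.59 m

Convert the energy: K = 3.47 MeV = 5.55×10^-13 J.
v = √(2K/m) = √(2·5.55×10^-13/3.15×10^-26) = 5.93×10^6 m/s.
r = mv/(qB) = (3.15×10^-26)(5.93×10^6) / [(1×1.60×10^-19)(0.735)] = 1.59 m.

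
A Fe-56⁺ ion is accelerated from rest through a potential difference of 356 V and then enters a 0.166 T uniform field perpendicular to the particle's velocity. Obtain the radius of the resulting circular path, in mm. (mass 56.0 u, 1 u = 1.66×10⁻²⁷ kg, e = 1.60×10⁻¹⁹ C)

The kinetic energy gained is K = qV = (1×1.60×10^-19)(356) = 5.70×10^-17 J.
v = √(2K/m) = 3.50×10^4 m/s.
r = mv/(qB) = (9.30×10^-26)(3.50×10^4) / [(1×1.60×10^-19)(0.166)] = 0.123 m.

r ≈ 123 mm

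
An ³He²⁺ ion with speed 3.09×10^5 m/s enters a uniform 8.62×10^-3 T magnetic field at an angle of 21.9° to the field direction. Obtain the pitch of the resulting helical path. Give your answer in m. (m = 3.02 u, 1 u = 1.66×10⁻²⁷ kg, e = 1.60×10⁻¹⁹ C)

The velocity component along B is v∥ = v cos21.9° = 2.87×10^5 m/s.
The cyclotron period T = 2πm/(qB) = 1.14×10^-5 s is set by m, q, B alone.
Pitch = v∥·T = (2.87×10^5)(1.14×10^-5) = 3.27 m.

pitch ≈ 3.27 m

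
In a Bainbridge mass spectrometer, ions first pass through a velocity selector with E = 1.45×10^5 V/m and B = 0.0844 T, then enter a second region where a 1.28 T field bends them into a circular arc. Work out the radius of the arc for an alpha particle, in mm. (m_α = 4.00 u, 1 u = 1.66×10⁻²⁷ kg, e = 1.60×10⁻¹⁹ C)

The selector passes v = E/B = 1.45×10^5/0.0844 = 1.72×10^6 m/s.
In the deflection region, r = mv/(qB₂) = (6.64×10^-27)(1.72×10^6) / [(2×1.60×10^-19)(1.28)] = 0.0279 m.

r ≈ 27.9 mm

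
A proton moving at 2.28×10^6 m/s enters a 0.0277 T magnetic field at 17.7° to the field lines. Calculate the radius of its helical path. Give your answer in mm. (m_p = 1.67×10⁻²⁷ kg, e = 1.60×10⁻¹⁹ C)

Only the perpendicular component v⊥ = v sin17.7° = 6.93×10^5 m/s is bent by the field.
r = m v⊥ /(qB) = (1.67×10^-27)(6.93×10^5) / [(1×1.60×10^-19)(0.0277)] = 0.261 m.

r ≈ 261 mm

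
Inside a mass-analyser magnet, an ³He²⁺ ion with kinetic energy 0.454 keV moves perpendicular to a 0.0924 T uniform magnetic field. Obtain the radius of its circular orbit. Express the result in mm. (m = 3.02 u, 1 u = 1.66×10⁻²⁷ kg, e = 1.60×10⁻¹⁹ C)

r ≈ 28.9 mm

Convert the energy: K = 0.454 keV = 7.26×10^-17 J.
v = √(2K/m) = √(2·7.26×10^-17/5.01×10^-27) = 1.70×10^5 m/s.
r = mv/(qB) = (5.01×10^-27)(1.70×10^5) / [(2×1.60×10^-19)(0.0924)] = 0.0289 m.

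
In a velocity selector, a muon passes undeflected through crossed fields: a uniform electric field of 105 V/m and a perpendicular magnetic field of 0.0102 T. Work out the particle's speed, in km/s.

v ≈ 10.3 km/s

For zero net force, qE = qvB, so v = E/B.
v = (105) / (0.0102) = 1.03×10^4 m/s.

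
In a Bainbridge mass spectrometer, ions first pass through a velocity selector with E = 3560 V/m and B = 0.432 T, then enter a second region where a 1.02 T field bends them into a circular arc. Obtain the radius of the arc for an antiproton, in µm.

The selector passes v = E/B = 3560/0.432 = 8240 m/s.
In the deflection region, r = mv/(qB₂) = (1.67×10^-27)(8240) / [(1×1.60×10^-19)(1.02)] = 8.43×10^-5 m.

r ≈ 84.3 µm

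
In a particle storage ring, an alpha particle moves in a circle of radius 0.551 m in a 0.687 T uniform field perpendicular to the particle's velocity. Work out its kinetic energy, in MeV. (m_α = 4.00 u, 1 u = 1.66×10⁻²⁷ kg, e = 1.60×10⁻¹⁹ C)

K ≈ 6.91 MeV

v = qBr/m = (2×1.60×10^-19)(0.687)(0.551) / (6.64×10^-27) = 1.82×10^7 m/s.
K = ½mv² = 0.5·(6.64×10^-27)·(1.82×10^7)² = 1.10×10^-12 J = 6.91 MeV.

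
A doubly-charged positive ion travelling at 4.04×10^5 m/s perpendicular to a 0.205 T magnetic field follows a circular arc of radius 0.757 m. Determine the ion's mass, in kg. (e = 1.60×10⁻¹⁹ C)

qvB = mv²/r ⇒ m = qBr/v.
m = (2×1.60×10^-19)(0.205)(0.757) / (4.04×10^5) = 1.23×10^-25 kg.

m ≈ 1.23×10^-25 kg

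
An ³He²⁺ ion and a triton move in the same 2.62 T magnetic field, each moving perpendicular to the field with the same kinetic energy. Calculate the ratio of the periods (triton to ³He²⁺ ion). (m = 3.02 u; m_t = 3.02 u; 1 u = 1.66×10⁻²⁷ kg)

ratio ≈ 2.00

T = 2πm/(qB) is independent of speed, so T₂/T₁ = (m₂/q₂)/(m₁/q₁).
T_{triton}/T_{³He²⁺ ion} = (5.01×10^-27/1e) / (5.01×10^-27/2e) = 2.00.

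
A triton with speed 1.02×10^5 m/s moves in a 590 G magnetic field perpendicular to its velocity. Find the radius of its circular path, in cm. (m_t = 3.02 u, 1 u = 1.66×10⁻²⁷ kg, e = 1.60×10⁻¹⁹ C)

The magnetic force provides the centripetal force: qvB = mv²/r, so r = mv/(qB).
r = (5.01×10^-27 kg)(1.02×10^5 m/s) / [(1×1.60×10^-19 C)(0.0590 T)] = 0.0542 m.

r ≈ 5.42 cm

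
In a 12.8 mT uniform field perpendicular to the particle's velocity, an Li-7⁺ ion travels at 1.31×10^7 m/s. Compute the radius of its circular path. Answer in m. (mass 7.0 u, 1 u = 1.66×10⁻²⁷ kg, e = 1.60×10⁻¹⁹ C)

The magnetic force provides the centripetal force: qvB = mv²/r, so r = mv/(qB).
r = (1.16×10^-26 kg)(1.31×10^7 m/s) / [(1×1.60×10^-19 C)(0.0128 T)] = 74.3 m.

r ≈ 74.3 m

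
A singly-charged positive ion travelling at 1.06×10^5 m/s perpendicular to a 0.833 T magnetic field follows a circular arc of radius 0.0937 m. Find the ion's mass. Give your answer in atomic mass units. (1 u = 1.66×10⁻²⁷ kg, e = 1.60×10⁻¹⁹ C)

m ≈ 71.0 u

qvB = mv²/r ⇒ m = qBr/v.
m = (1×1.60×10^-19)(0.833)(0.0937) / (1.06×10^5) = 1.18×10^-25 kg = 71.0 u.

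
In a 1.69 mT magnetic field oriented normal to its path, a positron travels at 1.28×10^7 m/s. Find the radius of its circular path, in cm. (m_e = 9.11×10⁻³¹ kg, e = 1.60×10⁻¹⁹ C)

r ≈ 4.31 cm

The magnetic force provides the centripetal force: qvB = mv²/r, so r = mv/(qB).
r = (9.11×10^-31 kg)(1.28×10^7 m/s) / [(1×1.60×10^-19 C)(1.69×10^-3 T)] = 0.0431 m.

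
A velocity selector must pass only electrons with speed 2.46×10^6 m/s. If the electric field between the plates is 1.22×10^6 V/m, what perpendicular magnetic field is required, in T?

B ≈ 0.496 T

qE = qvB ⇒ B = E/v = (1.22×10^6) / (2.46×10^6) = 0.496 T.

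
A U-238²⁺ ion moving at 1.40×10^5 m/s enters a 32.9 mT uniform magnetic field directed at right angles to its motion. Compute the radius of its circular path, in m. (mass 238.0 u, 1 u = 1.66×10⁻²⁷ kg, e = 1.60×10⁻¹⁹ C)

The magnetic force provides the centripetal force: qvB = mv²/r, so r = mv/(qB).
r = (3.95×10^-25 kg)(1.40×10^5 m/s) / [(2×1.60×10^-19 C)(0.0329 T)] = 5.25 m.

r ≈ 5.25 m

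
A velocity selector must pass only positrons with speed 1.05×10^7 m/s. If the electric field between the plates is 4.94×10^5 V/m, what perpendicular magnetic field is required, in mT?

qE = qvB ⇒ B = E/v = (4.94×10^5) / (1.05×10^7) = 0.0470 T.

B ≈ 47.0 mT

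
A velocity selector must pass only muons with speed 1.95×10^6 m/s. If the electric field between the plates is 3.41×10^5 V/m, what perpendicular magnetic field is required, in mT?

qE = qvB ⇒ B = E/v = (3.41×10^5) / (1.95×10^6) = 0.175 T.

B ≈ 175 mT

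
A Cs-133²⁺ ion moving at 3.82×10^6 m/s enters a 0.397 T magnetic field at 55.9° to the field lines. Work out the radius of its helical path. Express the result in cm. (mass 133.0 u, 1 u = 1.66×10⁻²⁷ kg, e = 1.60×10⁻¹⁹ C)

r ≈ 550 cm

Only the perpendicular component v⊥ = v sin55.9° = 3.16×10^6 m/s is bent by the field.
r = m v⊥ /(qB) = (2.21×10^-25)(3.16×10^6) / [(2×1.60×10^-19)(0.397)] = 5.50 m.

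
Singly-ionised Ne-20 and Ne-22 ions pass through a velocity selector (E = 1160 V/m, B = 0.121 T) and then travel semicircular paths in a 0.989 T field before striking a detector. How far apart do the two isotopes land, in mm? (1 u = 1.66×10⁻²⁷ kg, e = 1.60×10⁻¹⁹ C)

Both emerge at v = E/B₁ = 9590 m/s.
r = mv/(qB₂), so r₁ = 2.011×10^-3 m and r₂ = 2.213×10^-3 m, giving Δr = 2.01×10^-4 m.
After a semicircle each ion lands a diameter 2r from the entry slit, so the separation is 2Δr = 4.02×10^-4 m.

Δd ≈ 0.402 mm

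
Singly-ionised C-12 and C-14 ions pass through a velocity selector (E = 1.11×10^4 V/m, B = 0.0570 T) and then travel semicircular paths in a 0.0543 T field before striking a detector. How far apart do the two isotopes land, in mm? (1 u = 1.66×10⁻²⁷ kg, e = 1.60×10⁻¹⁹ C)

Δd ≈ 149 mm

Both emerge at v = E/B₁ = 1.95×10^5 m/s.
r = mv/(qB₂), so r₁ = 0.4465 m and r₂ = 0.5209 m, giving Δr = 0.0744 m.
After a semicircle each ion lands a diameter 2r from the entry slit, so the separation is 2Δr = 0.149 m.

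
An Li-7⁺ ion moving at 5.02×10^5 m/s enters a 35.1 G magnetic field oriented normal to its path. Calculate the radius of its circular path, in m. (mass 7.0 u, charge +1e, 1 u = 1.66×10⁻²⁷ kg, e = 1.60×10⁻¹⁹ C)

The magnetic force provides the centripetal force: qvB = mv²/r, so r = mv/(qB).
r = (1.16×10^-26 kg)(5.02×10^5 m/s) / [(1×1.60×10^-19 C)(3.51×10^-3 T)] = 10.4 m.

r ≈ 10.4 m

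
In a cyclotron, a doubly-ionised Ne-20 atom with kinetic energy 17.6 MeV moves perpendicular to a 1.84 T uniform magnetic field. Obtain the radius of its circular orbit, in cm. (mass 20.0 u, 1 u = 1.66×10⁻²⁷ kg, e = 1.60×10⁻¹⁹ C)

Convert the energy: K = 17.6 MeV = 2.82×10^-12 J.
v = √(2K/m) = √(2·2.82×10^-12/3.32×10^-26) = 1.30×10^7 m/s.
r = mv/(qB) = (3.32×10^-26)(1.30×10^7) / [(2×1.60×10^-19)(1.84)] = 0.734 m.

r ≈ 73.4 cm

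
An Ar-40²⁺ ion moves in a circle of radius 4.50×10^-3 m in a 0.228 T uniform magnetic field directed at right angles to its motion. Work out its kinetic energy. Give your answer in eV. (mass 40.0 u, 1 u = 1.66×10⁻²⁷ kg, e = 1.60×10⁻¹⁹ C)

v = qBr/m = (2×1.60×10^-19)(0.228)(4.50×10^-3) / (6.64×10^-26) = 4940 m/s.
K = ½mv² = 0.5·(6.64×10^-26)·(4940)² = 8.12×10^-19 J = 5.07 eV.

K ≈ 5.07 eV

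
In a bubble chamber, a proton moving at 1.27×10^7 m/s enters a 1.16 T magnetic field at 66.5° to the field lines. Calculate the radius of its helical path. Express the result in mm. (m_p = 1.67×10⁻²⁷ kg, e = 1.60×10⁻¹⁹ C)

r ≈ 105 mm

Only the perpendicular component v⊥ = v sin66.5° = 1.16×10^7 m/s is bent by the field.
r = m v⊥ /(qB) = (1.67×10^-27)(1.16×10^7) / [(1×1.60×10^-19)(1.16)] = 0.105 m.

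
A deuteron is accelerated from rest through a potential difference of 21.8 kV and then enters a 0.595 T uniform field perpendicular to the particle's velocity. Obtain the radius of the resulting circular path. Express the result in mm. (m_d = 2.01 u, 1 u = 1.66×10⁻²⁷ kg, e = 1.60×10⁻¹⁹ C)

r ≈ 50.7 mm

The kinetic energy gained is K = qV = (1×1.60×10^-19)(2.18×10^4) = 3.49×10^-15 J.
v = √(2K/m) = 1.45×10^6 m/s.
r = mv/(qB) = (3.34×10^-27)(1.45×10^6) / [(1×1.60×10^-19)(0.595)] = 0.0507 m.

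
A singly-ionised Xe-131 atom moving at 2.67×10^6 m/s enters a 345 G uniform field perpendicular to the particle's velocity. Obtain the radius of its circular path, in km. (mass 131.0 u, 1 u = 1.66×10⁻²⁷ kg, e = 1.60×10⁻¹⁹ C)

r ≈ 0.105 km

The magnetic force provides the centripetal force: qvB = mv²/r, so r = mv/(qB).
r = (2.17×10^-25 kg)(2.67×10^6 m/s) / [(1×1.60×10^-19 C)(0.0345 T)] = 105 m.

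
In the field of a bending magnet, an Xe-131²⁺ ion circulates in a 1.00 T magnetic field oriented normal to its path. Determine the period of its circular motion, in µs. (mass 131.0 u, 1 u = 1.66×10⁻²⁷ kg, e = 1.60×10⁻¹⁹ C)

The cyclotron period is independent of speed: T = 2πm/(qB).
T = 2π(2.17×10^-25) / [(2×1.60×10^-19)(1.00)] = 4.27×10^-6 s.

T ≈ 4.27 µs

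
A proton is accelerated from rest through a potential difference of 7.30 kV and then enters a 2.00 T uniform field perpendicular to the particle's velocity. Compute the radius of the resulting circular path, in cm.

r ≈ 0.617 cm

The kinetic energy gained is K = qV = (1×1.60×10^-19)(7300) = 1.17×10^-15 J.
v = √(2K/m) = 1.18×10^6 m/s.
r = mv/(qB) = (1.67×10^-27)(1.18×10^6) / [(1×1.60×10^-19)(2.00)] = 6.17×10^-3 m.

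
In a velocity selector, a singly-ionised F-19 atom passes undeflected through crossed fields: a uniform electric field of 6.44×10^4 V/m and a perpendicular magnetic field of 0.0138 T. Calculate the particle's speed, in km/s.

v ≈ 4670 km/s

For zero net force, qE = qvB, so v = E/B.
v = (6.44×10^4) / (0.0138) = 4.67×10^6 m/s.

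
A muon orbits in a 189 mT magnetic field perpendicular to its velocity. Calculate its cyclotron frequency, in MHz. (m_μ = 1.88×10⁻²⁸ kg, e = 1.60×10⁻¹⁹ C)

f = qB/(2πm) = (1×1.60×10^-19)(0.189) / [2π(1.88×10^-28)] = 2.56×10^7 Hz.

f ≈ 25.6 MHz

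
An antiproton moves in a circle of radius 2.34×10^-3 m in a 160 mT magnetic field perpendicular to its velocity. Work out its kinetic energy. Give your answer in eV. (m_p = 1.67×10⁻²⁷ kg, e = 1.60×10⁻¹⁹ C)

v = qBr/m = (1×1.60×10^-19)(0.160)(2.34×10^-3) / (1.67×10^-27) = 3.59×10^4 m/s.
K = ½mv² = 0.5·(1.67×10^-27)·(3.59×10^4)² = 1.07×10^-18 J = 6.71 eV.

K ≈ 6.71 eV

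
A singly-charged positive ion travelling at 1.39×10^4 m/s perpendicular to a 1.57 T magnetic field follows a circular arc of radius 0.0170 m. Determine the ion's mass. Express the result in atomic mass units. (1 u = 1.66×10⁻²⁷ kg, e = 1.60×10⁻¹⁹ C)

qvB = mv²/r ⇒ m = qBr/v.
m = (1×1.60×10^-19)(1.57)(0.0170) / (1.39×10^4) = 3.07×10^-25 kg = 185 u.

m ≈ 185 u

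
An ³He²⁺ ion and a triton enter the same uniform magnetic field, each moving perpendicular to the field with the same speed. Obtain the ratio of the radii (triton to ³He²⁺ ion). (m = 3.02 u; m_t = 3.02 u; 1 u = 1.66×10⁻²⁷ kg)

r = mv/(qB) ⇒ at equal v, r ∝ m/q.
r_{triton}/r_{³He²⁺ ion} = 2.00.

ratio ≈ 2.00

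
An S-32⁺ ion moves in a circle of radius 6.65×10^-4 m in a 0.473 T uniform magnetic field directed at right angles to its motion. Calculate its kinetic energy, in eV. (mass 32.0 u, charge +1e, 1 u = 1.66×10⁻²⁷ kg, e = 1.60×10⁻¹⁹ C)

v = qBr/m = (1×1.60×10^-19)(0.473)(6.65×10^-4) / (5.31×10^-26) = 947 m/s.
K = ½mv² = 0.5·(5.31×10^-26)·(947)² = 2.38×10^-20 J = 0.149 eV.

K ≈ 0.149 eV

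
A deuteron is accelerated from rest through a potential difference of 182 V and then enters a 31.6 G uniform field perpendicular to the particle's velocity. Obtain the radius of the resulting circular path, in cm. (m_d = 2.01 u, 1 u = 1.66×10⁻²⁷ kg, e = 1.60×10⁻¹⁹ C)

The kinetic energy gained is K = qV = (1×1.60×10^-19)(182) = 2.91×10^-17 J.
v = √(2K/m) = 1.32×10^5 m/s.
r = mv/(qB) = (3.34×10^-27)(1.32×10^5) / [(1×1.60×10^-19)(3.16×10^-3)] = 0.872 m.

r ≈ 87.2 cm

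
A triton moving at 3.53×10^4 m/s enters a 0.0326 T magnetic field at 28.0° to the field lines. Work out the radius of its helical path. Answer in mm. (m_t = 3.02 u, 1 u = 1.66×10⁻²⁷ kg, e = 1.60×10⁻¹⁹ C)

r ≈ 15.9 mm

Only the perpendicular component v⊥ = v sin28.0° = 1.66×10^4 m/s is bent by the field.
r = m v⊥ /(qB) = (5.01×10^-27)(1.66×10^4) / [(1×1.60×10^-19)(0.0326)] = 0.0159 m.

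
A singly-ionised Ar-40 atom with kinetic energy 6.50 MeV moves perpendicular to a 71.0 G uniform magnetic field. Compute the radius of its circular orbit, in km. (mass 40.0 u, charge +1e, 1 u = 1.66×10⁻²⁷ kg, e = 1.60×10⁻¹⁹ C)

r ≈ 0.327 km

Convert the energy: K = 6.50 MeV = 1.04×10^-12 J.
v = √(2K/m) = √(2·1.04×10^-12/6.64×10^-26) = 5.60×10^6 m/s.
r = mv/(qB) = (6.64×10^-26)(5.60×10^6) / [(1×1.60×10^-19)(7.10×10^-3)] = 327 m.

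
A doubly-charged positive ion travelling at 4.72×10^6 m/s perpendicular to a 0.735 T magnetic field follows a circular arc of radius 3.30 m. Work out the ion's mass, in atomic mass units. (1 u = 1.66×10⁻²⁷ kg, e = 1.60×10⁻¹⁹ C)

m ≈ 99.1 u

qvB = mv²/r ⇒ m = qBr/v.
m = (2×1.60×10^-19)(0.735)(3.30) / (4.72×10^6) = 1.64×10^-25 kg = 99.1 u.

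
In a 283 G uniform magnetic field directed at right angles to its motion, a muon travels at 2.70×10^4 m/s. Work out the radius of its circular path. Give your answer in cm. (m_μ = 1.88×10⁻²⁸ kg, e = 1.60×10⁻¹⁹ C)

The magnetic force provides the centripetal force: qvB = mv²/r, so r = mv/(qB).
r = (1.88×10^-28 kg)(2.70×10^4 m/s) / [(1×1.60×10^-19 C)(0.0283 T)] = 1.12×10^-3 m.

r ≈ 0.112 cm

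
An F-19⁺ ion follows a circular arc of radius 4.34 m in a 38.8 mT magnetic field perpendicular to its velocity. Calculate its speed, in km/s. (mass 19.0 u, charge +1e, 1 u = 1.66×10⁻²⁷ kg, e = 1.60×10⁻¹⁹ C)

v ≈ 854 km/s

From qvB = mv²/r, v = qBr/m.
v = (1×1.60×10^-19)(0.0388)(4.34) / (3.15×10^-26) = 8.54×10^5 m/s.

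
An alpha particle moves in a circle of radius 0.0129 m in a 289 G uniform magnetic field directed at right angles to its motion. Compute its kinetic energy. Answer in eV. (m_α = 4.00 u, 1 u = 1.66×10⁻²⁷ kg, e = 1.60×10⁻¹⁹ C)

v = qBr/m = (2×1.60×10^-19)(0.0289)(0.0129) / (6.64×10^-27) = 1.80×10^4 m/s.
K = ½mv² = 0.5·(6.64×10^-27)·(1.80×10^4)² = 1.07×10^-18 J = 6.70 eV.

K ≈ 6.70 eV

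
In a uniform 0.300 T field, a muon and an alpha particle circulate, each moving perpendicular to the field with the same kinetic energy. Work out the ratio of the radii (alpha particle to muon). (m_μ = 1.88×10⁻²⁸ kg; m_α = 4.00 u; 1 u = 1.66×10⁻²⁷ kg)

r = √(2mK)/(qB) ⇒ at equal K, r ∝ √m/q.
r_{alpha particle}/r_{muon} = 2.97.

ratio ≈ 2.97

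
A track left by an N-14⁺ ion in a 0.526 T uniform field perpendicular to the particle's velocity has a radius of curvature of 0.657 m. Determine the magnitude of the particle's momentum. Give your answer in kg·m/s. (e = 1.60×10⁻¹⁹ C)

p ≈ 5.53×10^-20 kg·m/s

Since qvB = mv²/r, the momentum p = mv = qBr.
p = (1×1.60×10^-19)(0.526)(0.657) = 5.53×10^-20 kg·m/s.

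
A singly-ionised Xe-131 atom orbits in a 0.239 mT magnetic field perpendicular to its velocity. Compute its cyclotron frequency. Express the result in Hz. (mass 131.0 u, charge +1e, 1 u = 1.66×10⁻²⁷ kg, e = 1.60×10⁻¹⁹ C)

f ≈ 28.0 Hz

f = qB/(2πm) = (1×1.60×10^-19)(2.39×10^-4) / [2π(2.17×10^-25)] = 28.0 Hz.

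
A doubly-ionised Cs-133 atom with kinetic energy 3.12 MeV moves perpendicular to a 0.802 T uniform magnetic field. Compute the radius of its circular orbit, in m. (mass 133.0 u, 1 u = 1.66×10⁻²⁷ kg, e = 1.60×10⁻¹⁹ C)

r ≈ 1.83 m

Convert the energy: K = 3.12 MeV = 4.99×10^-13 J.
v = √(2K/m) = √(2·4.99×10^-13/2.21×10^-25) = 2.13×10^6 m/s.
r = mv/(qB) = (2.21×10^-25)(2.13×10^6) / [(2×1.60×10^-19)(0.802)] = 1.83 m.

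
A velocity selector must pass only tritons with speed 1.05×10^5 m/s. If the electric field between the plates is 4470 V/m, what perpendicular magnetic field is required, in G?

B ≈ 426 G

qE = qvB ⇒ B = E/v = (4470) / (1.05×10^5) = 0.0426 T.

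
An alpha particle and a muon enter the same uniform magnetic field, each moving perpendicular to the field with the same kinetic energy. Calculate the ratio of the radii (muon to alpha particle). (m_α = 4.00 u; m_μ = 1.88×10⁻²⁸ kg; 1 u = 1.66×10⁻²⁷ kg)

r = √(2mK)/(qB) ⇒ at equal K, r ∝ √m/q.
r_{muon}/r_{alpha particle} = 0.337.

ratio ≈ 0.337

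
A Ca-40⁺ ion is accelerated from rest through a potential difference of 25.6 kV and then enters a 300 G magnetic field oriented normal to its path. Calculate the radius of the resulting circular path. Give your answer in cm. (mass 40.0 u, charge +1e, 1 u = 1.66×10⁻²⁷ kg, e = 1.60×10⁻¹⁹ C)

r ≈ 486 cm

The kinetic energy gained is K = qV = (1×1.60×10^-19)(2.56×10^4) = 4.10×10^-15 J.
v = √(2K/m) = 3.51×10^5 m/s.
r = mv/(qB) = (6.64×10^-26)(3.51×10^5) / [(1×1.60×10^-19)(0.0300)] = 4.86 m.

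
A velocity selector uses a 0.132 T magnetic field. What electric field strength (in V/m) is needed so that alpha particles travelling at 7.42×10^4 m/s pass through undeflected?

qE = qvB ⇒ E = vB = (7.42×10^4)(0.132) = 9790 V/m.

E ≈ 9790 V/m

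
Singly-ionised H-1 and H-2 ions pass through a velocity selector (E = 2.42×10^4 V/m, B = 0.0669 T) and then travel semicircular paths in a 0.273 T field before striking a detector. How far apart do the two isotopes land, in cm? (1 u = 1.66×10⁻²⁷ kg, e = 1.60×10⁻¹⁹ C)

Δd ≈ 2.75 cm

Both emerge at v = E/B₁ = 3.62×10^5 m/s.
r = mv/(qB₂), so r₁ = 0.0137 m and r₂ = 0.0275 m, giving Δr = 0.0137 m.
After a semicircle each ion lands a diameter 2r from the entry slit, so the separation is 2Δr = 0.0275 m.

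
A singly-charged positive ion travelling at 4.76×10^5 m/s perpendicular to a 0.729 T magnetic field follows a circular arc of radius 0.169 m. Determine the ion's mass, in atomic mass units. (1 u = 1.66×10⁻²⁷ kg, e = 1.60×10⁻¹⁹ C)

m ≈ 24.9 u

qvB = mv²/r ⇒ m = qBr/v.
m = (1×1.60×10^-19)(0.729)(0.169) / (4.76×10^5) = 4.14×10^-26 kg = 24.9 u.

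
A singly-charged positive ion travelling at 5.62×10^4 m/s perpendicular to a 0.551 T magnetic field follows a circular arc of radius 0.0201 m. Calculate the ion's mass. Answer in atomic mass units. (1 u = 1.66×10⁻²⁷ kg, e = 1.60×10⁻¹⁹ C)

m ≈ 19.0 u

qvB = mv²/r ⇒ m = qBr/v.
m = (1×1.60×10^-19)(0.551)(0.0201) / (5.62×10^4) = 3.15×10^-26 kg = 19.0 u.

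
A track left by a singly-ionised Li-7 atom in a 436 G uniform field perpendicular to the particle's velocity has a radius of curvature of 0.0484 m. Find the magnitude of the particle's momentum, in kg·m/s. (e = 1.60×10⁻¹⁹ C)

Since qvB = mv²/r, the momentum p = mv = qBr.
p = (1×1.60×10^-19)(0.0436)(0.0484) = 3.38×10^-22 kg·m/s.

p ≈ 3.38×10^-22 kg·m/s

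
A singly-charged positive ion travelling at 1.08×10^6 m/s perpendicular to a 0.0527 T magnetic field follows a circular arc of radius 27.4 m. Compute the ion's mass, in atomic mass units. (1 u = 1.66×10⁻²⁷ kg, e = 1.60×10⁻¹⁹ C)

qvB = mv²/r ⇒ m = qBr/v.
m = (1×1.60×10^-19)(0.0527)(27.4) / (1.08×10^6) = 2.14×10^-25 kg = 129 u.

m ≈ 129 u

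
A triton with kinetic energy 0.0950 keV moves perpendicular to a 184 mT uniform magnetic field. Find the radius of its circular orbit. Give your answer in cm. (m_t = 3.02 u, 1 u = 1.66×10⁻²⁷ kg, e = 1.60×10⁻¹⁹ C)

r ≈ 1.33 cm

Convert the energy: K = 0.0950 keV = 1.52×10^-17 J.
v = √(2K/m) = √(2·1.52×10^-17/5.01×10^-27) = 7.79×10^4 m/s.
r = mv/(qB) = (5.01×10^-27)(7.79×10^4) / [(1×1.60×10^-19)(0.184)] = 0.0133 m.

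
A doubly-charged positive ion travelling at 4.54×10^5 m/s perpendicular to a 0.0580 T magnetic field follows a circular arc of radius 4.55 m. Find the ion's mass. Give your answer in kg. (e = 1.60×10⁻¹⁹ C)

qvB = mv²/r ⇒ m = qBr/v.
m = (2×1.60×10^-19)(0.0580)(4.55) / (4.54×10^5) = 1.86×10^-25 kg.

m ≈ 1.86×10^-25 kg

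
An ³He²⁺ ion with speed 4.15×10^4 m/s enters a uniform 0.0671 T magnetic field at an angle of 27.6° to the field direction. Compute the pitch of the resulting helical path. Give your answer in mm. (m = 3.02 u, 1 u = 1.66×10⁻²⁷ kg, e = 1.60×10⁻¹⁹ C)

pitch ≈ 54.0 mm

The velocity component along B is v∥ = v cos27.6° = 3.68×10^4 m/s.
The cyclotron period T = 2πm/(qB) = 1.47×10^-6 s is set by m, q, B alone.
Pitch = v∥·T = (3.68×10^4)(1.47×10^-6) = 0.0540 m.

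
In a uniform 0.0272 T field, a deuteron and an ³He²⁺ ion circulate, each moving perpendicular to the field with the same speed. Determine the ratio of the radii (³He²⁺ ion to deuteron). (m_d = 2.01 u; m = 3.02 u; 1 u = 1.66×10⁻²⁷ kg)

ratio ≈ 0.751

r = mv/(qB) ⇒ at equal v, r ∝ m/q.
r_{³He²⁺ ion}/r_{deuteron} = 0.751.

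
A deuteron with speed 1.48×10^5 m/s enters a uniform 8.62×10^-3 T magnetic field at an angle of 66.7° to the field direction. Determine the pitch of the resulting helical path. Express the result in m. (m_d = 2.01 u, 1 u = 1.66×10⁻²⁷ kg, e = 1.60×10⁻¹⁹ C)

The velocity component along B is v∥ = v cos66.7° = 5.85×10^4 m/s.
The cyclotron period T = 2πm/(qB) = 1.52×10^-5 s is set by m, q, B alone.
Pitch = v∥·T = (5.85×10^4)(1.52×10^-5) = 0.890 m.

pitch ≈ 0.890 m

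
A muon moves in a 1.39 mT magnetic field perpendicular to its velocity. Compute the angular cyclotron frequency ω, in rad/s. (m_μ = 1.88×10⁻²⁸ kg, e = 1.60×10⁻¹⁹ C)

ω ≈ 1.18×10^6 rad/s

ω = qB/m = (1×1.60×10^-19)(1.39×10^-3) / (1.88×10^-28) = 1.18×10^6 rad/s.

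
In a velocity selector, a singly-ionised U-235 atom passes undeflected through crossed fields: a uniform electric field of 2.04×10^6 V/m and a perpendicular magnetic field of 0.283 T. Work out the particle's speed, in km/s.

For zero net force, qE = qvB, so v = E/B.
v = (2.04×10^6) / (0.283) = 7.21×10^6 m/s.

v ≈ 7210 km/s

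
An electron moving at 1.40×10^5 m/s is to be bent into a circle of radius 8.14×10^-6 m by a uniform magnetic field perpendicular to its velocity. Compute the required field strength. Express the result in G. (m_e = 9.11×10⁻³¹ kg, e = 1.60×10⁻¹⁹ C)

B ≈ 979 G

qvB = mv²/r gives B = mv/(qr).
B = (9.11×10^-31)(1.40×10^5) / [(1×1.60×10^-19)(8.14×10^-6)] = 0.0979 T.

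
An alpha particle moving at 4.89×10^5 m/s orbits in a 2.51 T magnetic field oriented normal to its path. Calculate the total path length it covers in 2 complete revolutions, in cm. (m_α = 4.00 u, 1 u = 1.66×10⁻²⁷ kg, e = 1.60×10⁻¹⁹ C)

r = mv/(qB) = 4.04×10^-3 m, so one revolution covers 2πr = 0.0254 m.
In 2 revolutions: L = 2·2πr = 0.0508 m.

L ≈ 5.08 cm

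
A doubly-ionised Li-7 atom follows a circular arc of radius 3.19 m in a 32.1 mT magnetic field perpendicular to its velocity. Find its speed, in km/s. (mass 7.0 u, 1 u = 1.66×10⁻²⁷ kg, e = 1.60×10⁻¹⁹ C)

From qvB = mv²/r, v = qBr/m.
v = (2×1.60×10^-19)(0.0321)(3.19) / (1.16×10^-26) = 2.82×10^6 m/s.

v ≈ 2820 km/s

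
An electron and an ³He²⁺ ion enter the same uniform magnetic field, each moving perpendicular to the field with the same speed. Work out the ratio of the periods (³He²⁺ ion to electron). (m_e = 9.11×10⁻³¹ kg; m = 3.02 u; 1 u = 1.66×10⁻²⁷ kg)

T = 2πm/(qB) is independent of speed, so T₂/T₁ = (m₂/q₂)/(m₁/q₁).
T_{³He²⁺ ion}/T_{electron} = (5.01×10^-27/2e) / (9.11×10^-31/1e) = 2750.

ratio ≈ 2750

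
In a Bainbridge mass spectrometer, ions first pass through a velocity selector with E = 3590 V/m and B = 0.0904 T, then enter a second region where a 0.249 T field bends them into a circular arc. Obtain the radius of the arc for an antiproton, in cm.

The selector passes v = E/B = 3590/0.0904 = 3.97×10^4 m/s.
In the deflection region, r = mv/(qB₂) = (1.67×10^-27)(3.97×10^4) / [(1×1.60×10^-19)(0.249)] = 1.66×10^-3 m.

r ≈ 0.166 cm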